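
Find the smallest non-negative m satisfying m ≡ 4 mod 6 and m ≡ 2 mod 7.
M = 6 × 7 = 42. M₁ = 7, y₁ ≡ 1 mod 6. M₂ = 6, y₂ ≡ 6 mod 7. m = 4×7×1 + 2×6×6 ≡ 16 mod 42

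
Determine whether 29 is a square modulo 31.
By Euler's criterion: 29^{15} ≡ 30 mod 31. Since this equals -1 (≡ 30), 29 is not a QR.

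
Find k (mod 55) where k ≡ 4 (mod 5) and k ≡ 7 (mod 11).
M = 5 × 11 = 55. M₁ = 11, y₁ ≡ 1 (mod 5). M₂ = 5, y₂ ≡ 9 (mod 11). k = 4×11×1 + 7×5×9 ≡ 29 (mod 55)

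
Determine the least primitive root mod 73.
g = 5. For each prime q|72: 5^{36}≡72, 5^{24}≡8, none ≡ 1, so ord_73(5) = 72 and 5 is a primitive root.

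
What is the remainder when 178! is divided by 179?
By Wilson's theorem, (178)! ≡ -1 ≡ 178 (mod 179)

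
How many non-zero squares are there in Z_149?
Exactly half the non-zero residues mod a prime are QRs: (149-1)/2 = 74.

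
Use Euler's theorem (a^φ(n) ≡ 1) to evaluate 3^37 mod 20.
By Euler: 3^{8} ≡ 1 mod 20 since gcd(3, 20) = 1. 37 = 4×8 + 5. So 3^{37} ≡ 3^{5} ≡ 3 mod 20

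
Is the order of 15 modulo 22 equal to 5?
Powers of 15 mod 22: 15^1≡15, 15^2≡5, 15^3≡9, 15^4≡3, 15^5≡1. First k with 15^k≡1 is k=5. Yes, ord_22(15) = 5.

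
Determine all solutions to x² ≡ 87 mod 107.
The square roots of 87 mod 107 are 27 and 80. Verify: 27² = 729 ≡ 87 mod 107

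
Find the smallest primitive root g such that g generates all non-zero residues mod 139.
g = 2. Powers: [2, 4, 8, 16, 32, 64, ...] generates all 138 non-zero residues.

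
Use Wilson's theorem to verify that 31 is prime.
(30)! mod 31 = 30. Since this equals -1 (mod 31), Wilson confirms 31 is prime.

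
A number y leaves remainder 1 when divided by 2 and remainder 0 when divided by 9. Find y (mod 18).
M = 2 × 9 = 18. M₁ = 9, y₁ ≡ 1 (mod 2). M₂ = 2, y₂ ≡ 5 (mod 9). y = 1×9×1 + 0×2×5 ≡ 9 (mod 18)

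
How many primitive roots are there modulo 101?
There are φ(101-1) = φ(100) = 40 primitive roots modulo 101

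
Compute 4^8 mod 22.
By repeated squaring mod 22: 4^{1}≡4, 4^{2}≡16, 4^{4}≡14, 4^{8}≡20. So 4^{8} ≡ 20 mod 22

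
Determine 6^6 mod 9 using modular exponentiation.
By repeated squaring mod 9: 6^{1}≡6, 6^{2}≡0, 6^{4}≡0. Then 6^{6} = 6^{4+2} ≡ 0 × 0 ≡ 0 mod 9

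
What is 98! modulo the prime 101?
(100)! = (98)! × (99) × (100) ≡ -1 mod 101. So (98)! ≡ -1 × [(100)(99)]^(-1) ≡ 50 mod 101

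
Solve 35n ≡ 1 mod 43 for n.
Since 43 is prime, by Fermat 35^(-1) ≡ 35^{41} ≡ 16 mod 43. Verify: 35 × 16 = 560 ≡ 1 mod 43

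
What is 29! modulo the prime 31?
(30)! = (29)! × (30) ≡ -1 (mod 31). So (29)! ≡ -1 × (30)^(-1) ≡ (-1)×(-1) = 1 (mod 31)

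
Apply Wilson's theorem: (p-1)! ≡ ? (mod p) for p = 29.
By Wilson's theorem, (28)! ≡ -1 ≡ 28 mod 29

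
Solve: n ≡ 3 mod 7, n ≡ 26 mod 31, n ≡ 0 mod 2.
M = 7 × 31 × 2 = 434. M₁ = 62, y₁ ≡ 6 mod 7. M₂ = 14, y₂ ≡ 20 mod 31. M₃ = 217, y₃ ≡ 1 mod 2. n = 3×62×6 + 26×14×20 + 0×217×1 ≡ 150 mod 434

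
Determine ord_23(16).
Powers of 16 mod 23: 16^1≡16, 16^2≡3, 16^3≡2, 16^4≡9, 16^5≡6, 16^6≡4, 16^7≡18, 16^8≡12, 16^9≡8, 16^10≡13, 16^11≡1. ord_23(16) = 11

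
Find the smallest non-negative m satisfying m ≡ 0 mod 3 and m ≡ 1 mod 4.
M = 3 × 4 = 12. M₁ = 4, y₁ ≡ 1 mod 3. M₂ = 3, y₂ ≡ 3 mod 4. m = 0×4×1 + 1×3×3 ≡ 9 mod 12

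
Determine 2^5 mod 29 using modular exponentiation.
By repeated squaring mod 29: 2^{1}≡2, 2^{2}≡4, 2^{4}≡16. Then 2^{5} = 2^{4+1} ≡ 16 × 2 ≡ 3 mod 29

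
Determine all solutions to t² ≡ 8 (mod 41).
The square roots of 8 mod 41 are 34 and 7. Verify: 34² = 1156 ≡ 8 (mod 41)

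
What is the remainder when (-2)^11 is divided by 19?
By repeated squaring mod 19: (-2)^{1}≡17, (-2)^{2}≡4, (-2)^{4}≡16, (-2)^{8}≡9. Then (-2)^{11} = (-2)^{8+2+1} ≡ 9 × 4 × 17 ≡ 4 mod 19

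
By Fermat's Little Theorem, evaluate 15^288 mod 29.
By Fermat: 15^{28} ≡ 1 (mod 29). 288 ≡ 8 (mod 28). So 15^{288} ≡ 15^{8} ≡ 23 (mod 29)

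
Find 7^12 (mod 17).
By repeated squaring (mod 17): 7^{1}≡7, 7^{2}≡15, 7^{4}≡4, 7^{8}≡16. Then 7^{12} = 7^{8+4} ≡ 16 × 4 ≡ 13 (mod 17)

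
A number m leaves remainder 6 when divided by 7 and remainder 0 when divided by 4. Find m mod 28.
M = 7 × 4 = 28. M₁ = 4, y₁ ≡ 2 mod 7. M₂ = 7, y₂ ≡ 3 mod 4. m = 6×4×2 + 0×7×3 ≡ 20 mod 28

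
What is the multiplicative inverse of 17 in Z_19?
Since 19 is prime, by Fermat 17^(-1) ≡ 17^{17} ≡ 9 (mod 19). Verify: 17 × 9 = 153 ≡ 1 (mod 19)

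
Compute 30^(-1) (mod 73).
Since 73 is prime, by Fermat 30^(-1) ≡ 30^{71} ≡ 56 (mod 73). Verify: 30 × 56 = 1680 ≡ 1 (mod 73)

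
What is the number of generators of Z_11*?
Number of primitive roots mod 11 = φ(p-1) = φ(10) = 4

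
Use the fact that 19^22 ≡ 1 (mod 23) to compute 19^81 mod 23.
By Fermat: 19^{22} ≡ 1 (mod 23). 81 = 3×22 + 15. So 19^{81} ≡ 19^{15} ≡ 20 (mod 23)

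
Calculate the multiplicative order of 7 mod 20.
Powers of 7 mod 20: 7^1≡7, 7^2≡9, 7^3≡3, 7^4≡1. Order = 4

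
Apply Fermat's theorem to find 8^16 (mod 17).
By Fermat's Little Theorem, 8^{16} ≡ 1 (mod 17) since 17 is prime and gcd(8, 17) = 1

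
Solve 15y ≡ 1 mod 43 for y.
Since 43 is prime, by Fermat 15^(-1) ≡ 15^{41} ≡ 23 mod 43. Verify: 15 × 23 = 345 ≡ 1 mod 43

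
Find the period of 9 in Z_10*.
Powers of 9 mod 10: 9^1≡9, 9^2≡1. Order = 2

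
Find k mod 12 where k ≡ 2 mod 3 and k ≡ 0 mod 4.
M = 3 × 4 = 12. M₁ = 4, y₁ ≡ 1 mod 3. M₂ = 3, y₂ ≡ 3 mod 4. k = 2×4×1 + 0×3×3 ≡ 8 mod 12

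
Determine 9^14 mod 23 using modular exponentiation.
By repeated squaring mod 23: 9^{1}≡9, 9^{2}≡12, 9^{4}≡6, 9^{8}≡13. Then 9^{14} = 9^{8+4+2} ≡ 13 × 6 × 12 ≡ 16 mod 23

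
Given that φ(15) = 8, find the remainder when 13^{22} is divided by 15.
By Euler: 13^{8} ≡ 1 mod 15 since gcd(13, 15) = 1. 22 = 2×8 + 6. So 13^{22} ≡ 13^{6} ≡ 4 mod 15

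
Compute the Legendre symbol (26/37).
(26/37) = 26^{18} mod 37 = 1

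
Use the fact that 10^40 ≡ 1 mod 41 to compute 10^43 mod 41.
By Fermat: 10^{40} ≡ 1 mod 41. So 10^{43} = 10^{40} · 10^{3} ≡ 10^{3} ≡ 16 mod 41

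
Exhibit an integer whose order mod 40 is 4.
17 has order 4 mod 40 since 17^{4} ≡ 1 (mod 40) and no smaller power works.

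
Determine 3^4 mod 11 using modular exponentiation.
3^{4} = 81 ≡ 4 mod 11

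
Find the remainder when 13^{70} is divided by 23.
By Fermat: 13^{22} ≡ 1 (mod 23). 70 = 3×22 + 4. So 13^{70} ≡ 13^{4} ≡ 18 (mod 23)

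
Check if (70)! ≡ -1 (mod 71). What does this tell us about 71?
(70)! mod 71 = 70. Since this equals -1 (mod 71), Wilson confirms 71 is prime.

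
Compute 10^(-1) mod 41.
Since 41 is prime, by Fermat 10^(-1) ≡ 10^{39} ≡ 37 mod 41. Verify: 10 × 37 = 370 ≡ 1 mod 41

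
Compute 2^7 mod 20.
By repeated squaring mod 20: 2^{1}≡2, 2^{2}≡4, 2^{4}≡16. Then 2^{7} = 2^{4+2+1} ≡ 16 × 4 × 2 ≡ 8 mod 20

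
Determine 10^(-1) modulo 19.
Since 19 is prime, by Fermat 10^(-1) ≡ 10^{17} ≡ 2 (mod 19). Verify: 10 × 2 = 20 ≡ 1 (mod 19)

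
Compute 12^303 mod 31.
Using Fermat: 12^{30} ≡ 1 (mod 31). 303 ≡ 3 (mod 30). So 12^{303} ≡ 12^{3} ≡ 23 (mod 31)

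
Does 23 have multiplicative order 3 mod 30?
Powers of 23 mod 30: 23^1≡23, 23^2≡19, 23^3≡17, 23^4≡1. 23^3≡17≢1, so ord ≠ 3. No, the actual order is 4.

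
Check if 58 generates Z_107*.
ord_107(58) divides 106. For each prime q|106: 58^{53}≡106, 58^{2}≡47, none ≡ 1. So 58 has order 106 and is a primitive root mod 107.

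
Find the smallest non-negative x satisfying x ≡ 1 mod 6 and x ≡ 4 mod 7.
M = 6 × 7 = 42. M₁ = 7, y₁ ≡ 1 mod 6. M₂ = 6, y₂ ≡ 6 mod 7. x = 1×7×1 + 4×6×6 ≡ 25 mod 42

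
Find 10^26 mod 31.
By repeated squaring mod 31: 10^{1}≡10, 10^{2}≡7, 10^{4}≡18, 10^{8}≡14, 10^{16}≡10. Then 10^{26} = 10^{16+8+2} ≡ 10 × 14 × 7 ≡ 19 mod 31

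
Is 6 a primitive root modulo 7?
6^{2} ≡ 1 mod 7 and 2 < 6, so ord_7(6) = 2 ≠ 6 and 6 is not a primitive root.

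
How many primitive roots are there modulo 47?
There are φ(47-1) = φ(46) = 22 primitive roots modulo 47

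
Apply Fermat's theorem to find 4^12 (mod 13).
By Fermat's Little Theorem, 4^{12} ≡ 1 (mod 13) since 13 is prime and gcd(4, 13) = 1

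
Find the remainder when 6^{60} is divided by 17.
By Fermat: 6^{16} ≡ 1 (mod 17). 60 = 3×16 + 12. So 6^{60} ≡ 6^{12} ≡ 13 (mod 17)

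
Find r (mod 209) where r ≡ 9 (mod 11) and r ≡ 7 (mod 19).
M = 11 × 19 = 209. M₁ = 19, y₁ ≡ 7 (mod 11). M₂ = 11, y₂ ≡ 7 (mod 19). r = 9×19×7 + 7×11×7 ≡ 64 (mod 209)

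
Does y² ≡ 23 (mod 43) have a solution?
By Euler's criterion: 23^{21} ≡ 1 (mod 43). Since this equals 1, 23 is a QR.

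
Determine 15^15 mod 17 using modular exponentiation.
By repeated squaring (mod 17): 15^{1}≡15, 15^{2}≡4, 15^{4}≡16, 15^{8}≡1. Then 15^{15} = 15^{8+4+2+1} ≡ 1 × 16 × 4 × 15 ≡ 8 (mod 17)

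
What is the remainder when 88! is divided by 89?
By Wilson's theorem, (88)! ≡ -1 ≡ 88 (mod 89)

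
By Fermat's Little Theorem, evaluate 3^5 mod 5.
By Fermat: 3^{4} ≡ 1 (mod 5). So 3^{5} = 3^{4} · 3^{1} ≡ 3^{1} ≡ 3 (mod 5)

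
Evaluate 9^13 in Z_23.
By repeated squaring mod 23: 9^{1}≡9, 9^{2}≡12, 9^{4}≡6, 9^{8}≡13. Then 9^{13} = 9^{8+4+1} ≡ 13 × 6 × 9 ≡ 12 mod 23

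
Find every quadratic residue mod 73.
Quadratic residues modulo 73: {1, 2, 3, 4, 6, 8, 9, 12, 16, 18, 19, 23, 24, 25, 27, 32, 35, 36, 37, 38, 41, 46, 48, 49, 50, 54, 55, 57, 61, 64, 65, 67, 69, 70, 71, 72}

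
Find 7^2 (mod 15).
7^{2} = 49 ≡ 4 (mod 15)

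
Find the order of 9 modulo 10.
Powers of 9 mod 10: 9^1≡9, 9^2≡1. Order = 2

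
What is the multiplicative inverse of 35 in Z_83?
Since 83 is prime, by Fermat 35^(-1) ≡ 35^{81} ≡ 19 mod 83. Verify: 35 × 19 = 665 ≡ 1 mod 83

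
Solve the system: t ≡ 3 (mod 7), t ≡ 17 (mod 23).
M = 7 × 23 = 161. M₁ = 23, y₁ ≡ 4 (mod 7). M₂ = 7, y₂ ≡ 10 (mod 23). t = 3×23×4 + 17×7×10 ≡ 17 (mod 161)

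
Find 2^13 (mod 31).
By repeated squaring (mod 31): 2^{1}≡2, 2^{2}≡4, 2^{4}≡16, 2^{8}≡8. Then 2^{13} = 2^{8+4+1} ≡ 8 × 16 × 2 ≡ 8 (mod 31)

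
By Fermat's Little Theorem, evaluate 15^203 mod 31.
By Fermat: 15^{30} ≡ 1 (mod 31). 203 ≡ 23 (mod 30). So 15^{203} ≡ 15^{23} ≡ 27 (mod 31)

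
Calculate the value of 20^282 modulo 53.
Using Fermat: 20^{52} ≡ 1 (mod 53). 282 ≡ 22 (mod 52). So 20^{282} ≡ 20^{22} ≡ 38 (mod 53)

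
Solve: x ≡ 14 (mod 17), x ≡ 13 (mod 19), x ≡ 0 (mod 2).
M = 17 × 19 × 2 = 646. M₁ = 38, y₁ ≡ 13 (mod 17). M₂ = 34, y₂ ≡ 14 (mod 19). M₃ = 323, y₃ ≡ 1 (mod 2). x = 14×38×13 + 13×34×14 + 0×323×1 ≡ 184 (mod 646)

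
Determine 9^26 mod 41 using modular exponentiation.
By repeated squaring (mod 41): 9^{1}≡9, 9^{2}≡40, 9^{4}≡1, 9^{8}≡1, 9^{16}≡1. Then 9^{26} = 9^{16+8+2} ≡ 1 × 1 × 40 ≡ 40 (mod 41)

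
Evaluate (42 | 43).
(42/43) = 42^{21} mod 43 = -1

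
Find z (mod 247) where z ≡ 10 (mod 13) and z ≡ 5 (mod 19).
M = 13 × 19 = 247. M₁ = 19, y₁ ≡ 11 (mod 13). M₂ = 13, y₂ ≡ 3 (mod 19). z = 10×19×11 + 5×13×3 ≡ 62 (mod 247)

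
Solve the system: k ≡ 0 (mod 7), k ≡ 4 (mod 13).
M = 7 × 13 = 91. M₁ = 13, y₁ ≡ 6 (mod 7). M₂ = 7, y₂ ≡ 2 (mod 13). k = 0×13×6 + 4×7×2 ≡ 56 (mod 91)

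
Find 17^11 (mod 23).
By repeated squaring (mod 23): 17^{1}≡17, 17^{2}≡13, 17^{4}≡8, 17^{8}≡18. Then 17^{11} = 17^{8+2+1} ≡ 18 × 13 × 17 ≡ 22 (mod 23)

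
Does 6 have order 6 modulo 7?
6^{2} ≡ 1 (mod 7) and 2 < 6, so ord_7(6) = 2 ≠ 6 and 6 is not a primitive root.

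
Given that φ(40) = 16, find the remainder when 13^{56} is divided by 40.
By Euler: 13^{16} ≡ 1 mod 40 since gcd(13, 40) = 1. 56 = 3×16 + 8. So 13^{56} ≡ 13^{8} ≡ 1 mod 40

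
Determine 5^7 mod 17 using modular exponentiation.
By repeated squaring mod 17: 5^{1}≡5, 5^{2}≡8, 5^{4}≡13. Then 5^{7} = 5^{4+2+1} ≡ 13 × 8 × 5 ≡ 10 mod 17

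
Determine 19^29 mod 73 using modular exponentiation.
By repeated squaring (mod 73): 19^{1}≡19, 19^{2}≡69, 19^{4}≡16, 19^{8}≡37, 19^{16}≡55. Then 19^{29} = 19^{16+8+4+1} ≡ 55 × 37 × 16 × 19 ≡ 38 (mod 73)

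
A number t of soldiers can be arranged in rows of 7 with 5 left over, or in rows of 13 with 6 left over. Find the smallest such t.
M = 7 × 13 = 91. M₁ = 13, y₁ ≡ 6 mod 7. M₂ = 7, y₂ ≡ 2 mod 13. t = 5×13×6 + 6×7×2 ≡ 19 mod 91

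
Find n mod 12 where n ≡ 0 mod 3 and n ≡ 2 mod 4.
M = 3 × 4 = 12. M₁ = 4, y₁ ≡ 1 mod 3. M₂ = 3, y₂ ≡ 3 mod 4. n = 0×4×1 + 2×3×3 ≡ 6 mod 12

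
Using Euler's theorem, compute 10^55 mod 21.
By Euler: 10^{12} ≡ 1 (mod 21) since gcd(10, 21) = 1. 55 = 4×12 + 7. So 10^{55} ≡ 10^{7} ≡ 10 (mod 21)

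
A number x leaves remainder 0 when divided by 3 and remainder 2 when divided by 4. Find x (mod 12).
M = 3 × 4 = 12. M₁ = 4, y₁ ≡ 1 (mod 3). M₂ = 3, y₂ ≡ 3 (mod 4). x = 0×4×1 + 2×3×3 ≡ 6 (mod 12)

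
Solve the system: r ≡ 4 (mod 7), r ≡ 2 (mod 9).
M = 7 × 9 = 63. M₁ = 9, y₁ ≡ 4 (mod 7). M₂ = 7, y₂ ≡ 4 (mod 9). r = 4×9×4 + 2×7×4 ≡ 11 (mod 63)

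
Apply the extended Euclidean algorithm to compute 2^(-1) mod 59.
Extended GCD: 2(-29) + 59(1) = 1. So 2^(-1) ≡ -29 ≡ 30 mod 59. Verify: 2 × 30 = 60 ≡ 1 mod 59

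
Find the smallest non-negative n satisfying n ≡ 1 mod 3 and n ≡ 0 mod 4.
M = 3 × 4 = 12. M₁ = 4, y₁ ≡ 1 mod 3. M₂ = 3, y₂ ≡ 3 mod 4. n = 1×4×1 + 0×3×3 ≡ 4 mod 12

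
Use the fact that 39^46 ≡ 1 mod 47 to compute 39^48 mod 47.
By Fermat: 39^{46} ≡ 1 mod 47. So 39^{48} = 39^{46} · 39^{2} ≡ 39^{2} ≡ 17 mod 47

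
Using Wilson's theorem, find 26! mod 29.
(28)! = (26)! × (27) × (28) ≡ -1 mod 29. So (26)! ≡ -1 × [(28)(27)]^(-1) ≡ 14 mod 29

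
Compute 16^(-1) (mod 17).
Since 17 is prime, by Fermat 16^(-1) ≡ 16^{15} ≡ 16 (mod 17). Verify: 16 × 16 = 256 ≡ 1 (mod 17)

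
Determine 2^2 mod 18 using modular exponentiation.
2^{2} = 4 ≡ 4 (mod 18)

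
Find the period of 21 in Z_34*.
Powers of 21 mod 34: 21^1≡21, 21^2≡33, 21^3≡13, 21^4≡1. ord_34(21) = 4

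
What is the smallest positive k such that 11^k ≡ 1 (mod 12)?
Powers of 11 mod 12: 11^1≡11, 11^2≡1. Order = 2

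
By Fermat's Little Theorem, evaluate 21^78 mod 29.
By Fermat: 21^{28} ≡ 1 (mod 29). 78 = 2×28 + 22. So 21^{78} ≡ 21^{22} ≡ 9 (mod 29)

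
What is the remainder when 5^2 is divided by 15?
5^{2} = 25 ≡ 10 (mod 15)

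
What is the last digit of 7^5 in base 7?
By repeated squaring mod 7: 7^{1}≡0, 7^{2}≡0, 7^{4}≡0. Then 7^{5} = 7^{4+1} ≡ 0 × 0 ≡ 0 mod 7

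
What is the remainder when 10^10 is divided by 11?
Using Fermat: 10^{10} ≡ 1 mod 11. 10 ≡ 0 mod 10. So 10^{10} ≡ 10^{0} ≡ 1 mod 11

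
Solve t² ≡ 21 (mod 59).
The square roots of 21 mod 59 are 27 and 32. Verify: 27² = 729 ≡ 21 (mod 59)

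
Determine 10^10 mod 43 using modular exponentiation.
By repeated squaring mod 43: 10^{1}≡10, 10^{2}≡14, 10^{4}≡24, 10^{8}≡17. Then 10^{10} = 10^{8+2} ≡ 17 × 14 ≡ 23 mod 43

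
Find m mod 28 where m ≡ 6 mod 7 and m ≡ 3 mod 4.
M = 7 × 4 = 28. M₁ = 4, y₁ ≡ 2 mod 7. M₂ = 7, y₂ ≡ 3 mod 4. m = 6×4×2 + 3×7×3 ≡ 27 mod 28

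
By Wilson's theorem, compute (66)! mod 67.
By Wilson's theorem, (66)! ≡ -1 ≡ 66 mod 67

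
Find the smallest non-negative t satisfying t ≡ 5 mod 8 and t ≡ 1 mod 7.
M = 8 × 7 = 56. M₁ = 7, y₁ ≡ 7 mod 8. M₂ = 8, y₂ ≡ 1 mod 7. t = 5×7×7 + 1×8×1 ≡ 29 mod 56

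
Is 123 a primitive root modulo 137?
123^{17} ≡ 1 (mod 137) and 17 < 136, so ord_137(123) = 17 ≠ 136 and 123 is not a primitive root.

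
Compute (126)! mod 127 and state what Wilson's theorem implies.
(126)! mod 127 = 126. Since this equals -1 (mod 127), Wilson confirms 127 is prime.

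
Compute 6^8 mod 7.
Using Fermat: 6^{6} ≡ 1 (mod 7). 8 ≡ 2 (mod 6). So 6^{8} ≡ 6^{2} ≡ 1 (mod 7)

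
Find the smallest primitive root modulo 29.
g = 2. For each prime q|28: 2^{14}≡28, 2^{4}≡16, none ≡ 1, so ord_29(2) = 28 and 2 is a primitive root.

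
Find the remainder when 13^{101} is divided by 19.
By Fermat: 13^{18} ≡ 1 mod 19. 101 = 5×18 + 11. So 13^{101} ≡ 13^{11} ≡ 2 mod 19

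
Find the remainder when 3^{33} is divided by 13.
By Fermat: 3^{12} ≡ 1 (mod 13). 33 = 2×12 + 9. So 3^{33} ≡ 3^{9} ≡ 1 (mod 13)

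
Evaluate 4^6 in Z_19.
By repeated squaring (mod 19): 4^{1}≡4, 4^{2}≡16, 4^{4}≡9. Then 4^{6} = 4^{4+2} ≡ 9 × 16 ≡ 11 (mod 19)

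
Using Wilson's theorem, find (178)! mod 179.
By Wilson's theorem, (178)! ≡ -1 ≡ 178 mod 179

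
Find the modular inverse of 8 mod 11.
Since 11 is prime, by Fermat 8^(-1) ≡ 8^{9} ≡ 7 mod 11. Verify: 8 × 7 = 56 ≡ 1 mod 11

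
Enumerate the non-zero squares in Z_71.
QRs mod 71: {1, 2, 3, 4, 5, 6, 8, 9, 10, 12, 15, 16, 18, 19, 20, 24, 25, 27, 29, 30, 32, 36, 37, 38, 40, 43, 45, 48, 49, 50, 54, 57, 58, 60, 64}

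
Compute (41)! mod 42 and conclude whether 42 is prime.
(41)! mod 42 = 0. Since 0 ≢ -1 mod 42, 42 is not prime.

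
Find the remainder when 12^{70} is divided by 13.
By Fermat: 12^{12} ≡ 1 (mod 13). 70 = 5×12 + 10. So 12^{70} ≡ 12^{10} ≡ 1 (mod 13)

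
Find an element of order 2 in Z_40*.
9 has order 2 mod 40 since 9^{2} ≡ 1 (mod 40) and no smaller power works.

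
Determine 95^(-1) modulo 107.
Since 107 is prime, by Fermat 95^(-1) ≡ 95^{105} ≡ 98 (mod 107). Verify: 95 × 98 = 9310 ≡ 1 (mod 107)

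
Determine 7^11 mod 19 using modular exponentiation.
By repeated squaring mod 19: 7^{1}≡7, 7^{2}≡11, 7^{4}≡7, 7^{8}≡11. Then 7^{11} = 7^{8+2+1} ≡ 11 × 11 × 7 ≡ 11 mod 19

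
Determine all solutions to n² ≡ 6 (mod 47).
The square roots of 6 mod 47 are 37 and 10. Verify: 37² = 1369 ≡ 6 (mod 47)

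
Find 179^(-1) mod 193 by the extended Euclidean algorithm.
Extended GCD: 179(-69) + 193(64) = 1. So 179^(-1) ≡ -69 ≡ 124 mod 193. Verify: 179 × 124 = 22196 ≡ 1 mod 193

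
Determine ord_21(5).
Powers of 5 mod 21: 5^1≡5, 5^2≡4, 5^3≡20, 5^4≡16, 5^5≡17, 5^6≡1. ord_21(5) = 6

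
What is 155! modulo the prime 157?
(156)! = (155)! × (156) ≡ -1 mod 157. So (155)! ≡ -1 × (156)^(-1) ≡ (-1)×(-1) = 1 mod 157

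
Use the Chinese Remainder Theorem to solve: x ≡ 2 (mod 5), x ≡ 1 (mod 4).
M = 5 × 4 = 20. M₁ = 4, y₁ ≡ 4 (mod 5). M₂ = 5, y₂ ≡ 1 (mod 4). x = 2×4×4 + 1×5×1 ≡ 17 (mod 20)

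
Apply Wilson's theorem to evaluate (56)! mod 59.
(58)! = (56)! × (57) × (58) ≡ -1 (mod 59). So (56)! ≡ -1 × [(58)(57)]^(-1) ≡ 29 (mod 59)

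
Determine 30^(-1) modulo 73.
Since 73 is prime, by Fermat 30^(-1) ≡ 30^{71} ≡ 56 (mod 73). Verify: 30 × 56 = 1680 ≡ 1 (mod 73)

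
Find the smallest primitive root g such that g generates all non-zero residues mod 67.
g = 2. For each prime q|66: 2^{33}≡66, 2^{22}≡37, 2^{6}≡64, none ≡ 1, so ord_67(2) = 66 and 2 is a primitive root.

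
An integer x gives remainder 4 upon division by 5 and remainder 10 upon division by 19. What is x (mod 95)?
M = 5 × 19 = 95. M₁ = 19, y₁ ≡ 4 (mod 5). M₂ = 5, y₂ ≡ 4 (mod 19). x = 4×19×4 + 10×5×4 ≡ 29 (mod 95)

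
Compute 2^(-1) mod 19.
Since 19 is prime, by Fermat 2^(-1) ≡ 2^{17} ≡ 10 mod 19. Verify: 2 × 10 = 20 ≡ 1 mod 19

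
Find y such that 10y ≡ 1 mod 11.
Since 11 is prime, by Fermat 10^(-1) ≡ 10^{9} ≡ 10 mod 11. Verify: 10 × 10 = 100 ≡ 1 mod 11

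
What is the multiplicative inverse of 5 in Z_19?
Since 19 is prime, by Fermat 5^(-1) ≡ 5^{17} ≡ 4 (mod 19). Verify: 5 × 4 = 20 ≡ 1 (mod 19)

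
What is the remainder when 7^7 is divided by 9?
By repeated squaring mod 9: 7^{1}≡7, 7^{2}≡4, 7^{4}≡7. Then 7^{7} = 7^{4+2+1} ≡ 7 × 4 × 7 ≡ 7 mod 9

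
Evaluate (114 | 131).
(114/131) = 114^{65} mod 131 = 1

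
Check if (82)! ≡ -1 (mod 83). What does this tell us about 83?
(82)! mod 83 = 82. Since this equals -1 (mod 83), Wilson confirms 83 is prime.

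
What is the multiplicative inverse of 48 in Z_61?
Since 61 is prime, by Fermat 48^(-1) ≡ 48^{59} ≡ 14 mod 61. Verify: 48 × 14 = 672 ≡ 1 mod 61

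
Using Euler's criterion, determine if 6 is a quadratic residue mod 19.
By Euler's criterion: 6^{9} ≡ 1 mod 19. Since this equals 1, 6 is a QR.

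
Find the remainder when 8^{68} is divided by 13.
By Fermat: 8^{12} ≡ 1 (mod 13). 68 = 5×12 + 8. So 8^{68} ≡ 8^{8} ≡ 1 (mod 13)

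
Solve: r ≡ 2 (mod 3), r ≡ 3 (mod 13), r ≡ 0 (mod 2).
M = 3 × 13 × 2 = 78. M₁ = 26, y₁ ≡ 2 (mod 3). M₂ = 6, y₂ ≡ 11 (mod 13). M₃ = 39, y₃ ≡ 1 (mod 2). r = 2×26×2 + 3×6×11 + 0×39×1 ≡ 68 (mod 78)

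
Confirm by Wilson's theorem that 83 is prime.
(82)! mod 83 = 82. Since this equals -1 mod 83, Wilson confirms 83 is prime.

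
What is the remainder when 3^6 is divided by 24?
By repeated squaring mod 24: 3^{1}≡3, 3^{2}≡9, 3^{4}≡9. Then 3^{6} = 3^{4+2} ≡ 9 × 9 ≡ 9 mod 24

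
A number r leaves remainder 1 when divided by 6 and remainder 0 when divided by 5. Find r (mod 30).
M = 6 × 5 = 30. M₁ = 5, y₁ ≡ 5 (mod 6). M₂ = 6, y₂ ≡ 1 (mod 5). r = 1×5×5 + 0×6×1 ≡ 25 (mod 30)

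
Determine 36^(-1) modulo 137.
Since 137 is prime, by Fermat 36^(-1) ≡ 36^{135} ≡ 118 mod 137. Verify: 36 × 118 = 4248 ≡ 1 mod 137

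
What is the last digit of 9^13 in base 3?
By repeated squaring mod 3: 9^{1}≡0, 9^{2}≡0, 9^{4}≡0, 9^{8}≡0. Then 9^{13} = 9^{8+4+1} ≡ 0 × 0 × 0 ≡ 0 mod 3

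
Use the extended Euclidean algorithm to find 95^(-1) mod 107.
Extended GCD: 95(-9) + 107(8) = 1. So 95^(-1) ≡ -9 ≡ 98 (mod 107). Verify: 95 × 98 = 9310 ≡ 1 (mod 107)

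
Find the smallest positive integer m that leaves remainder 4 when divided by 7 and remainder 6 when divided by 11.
M = 7 × 11 = 77. M₁ = 11, y₁ ≡ 2 (mod 7). M₂ = 7, y₂ ≡ 8 (mod 11). m = 4×11×2 + 6×7×8 ≡ 39 (mod 77)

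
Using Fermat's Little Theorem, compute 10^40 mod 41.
By Fermat's Little Theorem, 10^{40} ≡ 1 mod 41 since 41 is prime and gcd(10, 41) = 1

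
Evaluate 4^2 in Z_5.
4^{2} = 16 ≡ 1 (mod 5)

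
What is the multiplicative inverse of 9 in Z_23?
Since 23 is prime, by Fermat 9^(-1) ≡ 9^{21} ≡ 18 mod 23. Verify: 9 × 18 = 162 ≡ 1 mod 23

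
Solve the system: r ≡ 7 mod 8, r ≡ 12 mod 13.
M = 8 × 13 = 104. M₁ = 13, y₁ ≡ 5 mod 8. M₂ = 8, y₂ ≡ 5 mod 13. r = 7×13×5 + 12×8×5 ≡ 103 mod 104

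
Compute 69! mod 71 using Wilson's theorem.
(70)! = (69)! × (70) ≡ -1 mod 71. So (69)! ≡ -1 × (70)^(-1) ≡ (-1)×(-1) = 1 mod 71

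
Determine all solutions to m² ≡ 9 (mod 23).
The square roots of 9 mod 23 are 3 and 20. Verify: 3² = 9 ≡ 9 (mod 23)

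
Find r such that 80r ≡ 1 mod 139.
Since 139 is prime, by Fermat 80^(-1) ≡ 80^{137} ≡ 106 mod 139. Verify: 80 × 106 = 8480 ≡ 1 mod 139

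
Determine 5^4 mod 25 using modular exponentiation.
5^{4} = 625 ≡ 0 (mod 25)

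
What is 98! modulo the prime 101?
(100)! = (98)! × (99) × (100) ≡ -1 (mod 101). So (98)! ≡ -1 × [(100)(99)]^(-1) ≡ 50 (mod 101)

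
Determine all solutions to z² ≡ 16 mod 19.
The square roots of 16 mod 19 are 4 and 15. Verify: 4² = 16 ≡ 16 mod 19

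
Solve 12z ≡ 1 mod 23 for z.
Since 23 is prime, by Fermat 12^(-1) ≡ 12^{21} ≡ 2 mod 23. Verify: 12 × 2 = 24 ≡ 1 mod 23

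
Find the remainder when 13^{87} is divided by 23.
By Fermat: 13^{22} ≡ 1 mod 23. 87 = 3×22 + 21. So 13^{87} ≡ 13^{21} ≡ 16 mod 23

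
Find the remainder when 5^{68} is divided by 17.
By Fermat: 5^{16} ≡ 1 (mod 17). 68 = 4×16 + 4. So 5^{68} ≡ 5^{4} ≡ 13 (mod 17)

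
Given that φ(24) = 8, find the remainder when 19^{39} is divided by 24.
By Euler: 19^{8} ≡ 1 mod 24 since gcd(19, 24) = 1. 39 = 4×8 + 7. So 19^{39} ≡ 19^{7} ≡ 19 mod 24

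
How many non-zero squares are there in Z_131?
The squaring map on Z_131* is 2-to-1, so there are (130)/2 = 65 QRs.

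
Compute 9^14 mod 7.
Using Fermat: 9^{6} ≡ 1 mod 7. 14 ≡ 2 mod 6. So 9^{14} ≡ 9^{2} ≡ 4 mod 7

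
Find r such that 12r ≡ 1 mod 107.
Since 107 is prime, by Fermat 12^(-1) ≡ 12^{105} ≡ 9 mod 107. Verify: 12 × 9 = 108 ≡ 1 mod 107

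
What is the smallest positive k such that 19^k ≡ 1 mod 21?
Powers of 19 mod 21: 19^1≡19, 19^2≡4, 19^3≡13, 19^4≡16, 19^5≡10, 19^6≡1. Order = 6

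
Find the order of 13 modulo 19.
Powers of 13 mod 19: 13^1≡13, 13^2≡17, 13^3≡12, 13^4≡4, 13^5≡14, 13^6≡11, 13^7≡10, 13^8≡16, 13^9≡18, 13^10≡6, 13^11≡2, 13^12≡7, 13^13≡15, 13^14≡5, 13^15≡8, 13^16≡9, 13^17≡3, 13^18≡1. ord_19(13) = 18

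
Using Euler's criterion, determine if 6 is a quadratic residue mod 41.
By Euler's criterion: 6^{20} ≡ 40 mod 41. Since this equals -1 (≡ 40), 6 is not a QR.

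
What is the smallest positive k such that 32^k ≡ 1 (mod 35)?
Powers of 32 mod 35: 32^1≡32, 32^2≡9, 32^3≡8, 32^4≡11, 32^5≡2, 32^6≡29, 32^7≡18, 32^8≡16, 32^9≡22, 32^10≡4, 32^11≡23, 32^12≡1. So the order of 32 is 12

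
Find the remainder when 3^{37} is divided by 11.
By Fermat: 3^{10} ≡ 1 (mod 11). 37 = 3×10 + 7. So 3^{37} ≡ 3^{7} ≡ 9 (mod 11)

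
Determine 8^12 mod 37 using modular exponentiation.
By repeated squaring mod 37: 8^{1}≡8, 8^{2}≡27, 8^{4}≡26, 8^{8}≡10. Then 8^{12} = 8^{8+4} ≡ 10 × 26 ≡ 1 mod 37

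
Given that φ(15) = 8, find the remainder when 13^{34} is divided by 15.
By Euler: 13^{8} ≡ 1 mod 15 since gcd(13, 15) = 1. 34 = 4×8 + 2. So 13^{34} ≡ 13^{2} ≡ 4 mod 15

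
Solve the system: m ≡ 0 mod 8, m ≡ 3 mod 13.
M = 8 × 13 = 104. M₁ = 13, y₁ ≡ 5 mod 8. M₂ = 8, y₂ ≡ 5 mod 13. m = 0×13×5 + 3×8×5 ≡ 16 mod 104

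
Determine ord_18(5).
Powers of 5 mod 18: 5^1≡5, 5^2≡7, 5^3≡17, 5^4≡13, 5^5≡11, 5^6≡1. Order = 6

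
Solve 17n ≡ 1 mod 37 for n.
Since 37 is prime, by Fermat 17^(-1) ≡ 17^{35} ≡ 24 mod 37. Verify: 17 × 24 = 408 ≡ 1 mod 37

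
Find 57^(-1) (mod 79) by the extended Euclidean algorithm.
Extended GCD: 57(-18) + 79(13) = 1. So 57^(-1) ≡ -18 ≡ 61 (mod 79). Verify: 57 × 61 = 3477 ≡ 1 (mod 79)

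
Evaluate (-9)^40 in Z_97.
By repeated squaring (mod 97): (-9)^{1}≡88, (-9)^{2}≡81, (-9)^{4}≡62, (-9)^{8}≡61, (-9)^{16}≡35, (-9)^{32}≡61. Then (-9)^{40} = (-9)^{32+8} ≡ 61 × 61 ≡ 35 (mod 97)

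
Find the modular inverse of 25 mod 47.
Since 47 is prime, by Fermat 25^(-1) ≡ 25^{45} ≡ 32 (mod 47). Verify: 25 × 32 = 800 ≡ 1 (mod 47)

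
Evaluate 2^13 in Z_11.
Using Fermat: 2^{10} ≡ 1 mod 11. 13 ≡ 3 mod 10. So 2^{13} ≡ 2^{3} ≡ 8 mod 11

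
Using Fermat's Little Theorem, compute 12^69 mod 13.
By Fermat: 12^{12} ≡ 1 mod 13. 69 = 5×12 + 9. So 12^{69} ≡ 12^{9} ≡ 12 mod 13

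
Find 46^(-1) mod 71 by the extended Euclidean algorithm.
Extended GCD: 46(17) + 71(-11) = 1. So 46^(-1) ≡ 17 mod 71. Verify: 46 × 17 = 782 ≡ 1 mod 71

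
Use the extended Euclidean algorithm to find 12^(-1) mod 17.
Extended GCD: 12(-7) + 17(5) = 1. So 12^(-1) ≡ -7 ≡ 10 (mod 17). Verify: 12 × 10 = 120 ≡ 1 (mod 17)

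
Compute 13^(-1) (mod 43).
Since 43 is prime, by Fermat 13^(-1) ≡ 13^{41} ≡ 10 (mod 43). Verify: 13 × 10 = 130 ≡ 1 (mod 43)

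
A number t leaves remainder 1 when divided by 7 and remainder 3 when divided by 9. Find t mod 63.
M = 7 × 9 = 63. M₁ = 9, y₁ ≡ 4 mod 7. M₂ = 7, y₂ ≡ 4 mod 9. t = 1×9×4 + 3×7×4 ≡ 57 mod 63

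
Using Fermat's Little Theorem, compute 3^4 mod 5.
By Fermat's Little Theorem, 3^{4} ≡ 1 (mod 5) since 5 is prime and gcd(3, 5) = 1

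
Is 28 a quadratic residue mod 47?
By Euler's criterion: 28^{23} ≡ 1 mod 47. Since this equals 1, 28 is a QR.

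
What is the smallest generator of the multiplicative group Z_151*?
g = 6. For each prime q|150: 6^{75}≡150, 6^{50}≡32, 6^{30}≡59, none ≡ 1, so ord_151(6) = 150 and 6 is a primitive root.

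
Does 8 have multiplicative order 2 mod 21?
Powers of 8 mod 21: 8^1≡8, 8^2≡1. First k with 8^k≡1 is k=2. Yes, ord_21(8) = 2.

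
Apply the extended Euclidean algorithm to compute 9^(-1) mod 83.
Extended GCD: 9(37) + 83(-4) = 1. So 9^(-1) ≡ 37 (mod 83). Verify: 9 × 37 = 333 ≡ 1 (mod 83)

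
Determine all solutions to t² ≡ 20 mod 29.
The square roots of 20 mod 29 are 7 and 22. Verify: 7² = 49 ≡ 20 mod 29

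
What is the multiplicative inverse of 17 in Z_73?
Since 73 is prime, by Fermat 17^(-1) ≡ 17^{71} ≡ 43 mod 73. Verify: 17 × 43 = 731 ≡ 1 mod 73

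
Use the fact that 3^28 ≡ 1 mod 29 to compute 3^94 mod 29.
By Fermat: 3^{28} ≡ 1 mod 29. 94 = 3×28 + 10. So 3^{94} ≡ 3^{10} ≡ 5 mod 29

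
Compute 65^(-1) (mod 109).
Since 109 is prime, by Fermat 65^(-1) ≡ 65^{107} ≡ 52 (mod 109). Verify: 65 × 52 = 3380 ≡ 1 (mod 109)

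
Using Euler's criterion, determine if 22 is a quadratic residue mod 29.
By Euler's criterion: 22^{14} ≡ 1 (mod 29). Since this equals 1, 22 is a QR.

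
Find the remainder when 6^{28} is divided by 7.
By Fermat: 6^{6} ≡ 1 (mod 7). 28 = 4×6 + 4. So 6^{28} ≡ 6^{4} ≡ 1 (mod 7)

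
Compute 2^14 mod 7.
Using Fermat: 2^{6} ≡ 1 mod 7. 14 ≡ 2 mod 6. So 2^{14} ≡ 2^{2} ≡ 4 mod 7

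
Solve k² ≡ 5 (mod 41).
The square roots of 5 mod 41 are 28 and 13. Verify: 28² = 784 ≡ 5 (mod 41)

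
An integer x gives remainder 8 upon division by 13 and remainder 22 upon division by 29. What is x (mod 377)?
M = 13 × 29 = 377. M₁ = 29, y₁ ≡ 9 (mod 13). M₂ = 13, y₂ ≡ 9 (mod 29). x = 8×29×9 + 22×13×9 ≡ 138 (mod 377)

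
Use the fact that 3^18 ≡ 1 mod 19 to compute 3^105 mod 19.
By Fermat: 3^{18} ≡ 1 mod 19. 105 = 5×18 + 15. So 3^{105} ≡ 3^{15} ≡ 12 mod 19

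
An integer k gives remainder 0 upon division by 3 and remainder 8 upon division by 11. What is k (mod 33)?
M = 3 × 11 = 33. M₁ = 11, y₁ ≡ 2 (mod 3). M₂ = 3, y₂ ≡ 4 (mod 11). k = 0×11×2 + 8×3×4 ≡ 30 (mod 33)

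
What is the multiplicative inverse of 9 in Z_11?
Since 11 is prime, by Fermat 9^(-1) ≡ 9^{9} ≡ 5 mod 11. Verify: 9 × 5 = 45 ≡ 1 mod 11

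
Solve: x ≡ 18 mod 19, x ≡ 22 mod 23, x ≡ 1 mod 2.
M = 19 × 23 × 2 = 874. M₁ = 46, y₁ ≡ 12 mod 19. M₂ = 38, y₂ ≡ 20 mod 23. M₃ = 437, y₃ ≡ 1 mod 2. x = 18×46×12 + 22×38×20 + 1×437×1 ≡ 873 mod 874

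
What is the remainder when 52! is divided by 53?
By Wilson's theorem, (52)! ≡ -1 ≡ 52 mod 53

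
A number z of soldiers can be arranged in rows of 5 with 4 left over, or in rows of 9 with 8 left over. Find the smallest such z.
M = 5 × 9 = 45. M₁ = 9, y₁ ≡ 4 mod 5. M₂ = 5, y₂ ≡ 2 mod 9. z = 4×9×4 + 8×5×2 ≡ 44 mod 45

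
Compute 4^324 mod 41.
Using Fermat: 4^{40} ≡ 1 (mod 41). 324 ≡ 4 (mod 40). So 4^{324} ≡ 4^{4} ≡ 10 (mod 41)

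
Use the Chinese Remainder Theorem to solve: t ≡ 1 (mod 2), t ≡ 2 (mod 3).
M = 2 × 3 = 6. M₁ = 3, y₁ ≡ 1 (mod 2). M₂ = 2, y₂ ≡ 2 (mod 3). t = 1×3×1 + 2×2×2 ≡ 5 (mod 6)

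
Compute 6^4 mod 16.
6^{4} = 1296 ≡ 0 mod 16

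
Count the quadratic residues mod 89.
The squaring map on Z_89* is 2-to-1, so there are (88)/2 = 44 QRs.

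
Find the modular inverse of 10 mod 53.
Since 53 is prime, by Fermat 10^(-1) ≡ 10^{51} ≡ 16 mod 53. Verify: 10 × 16 = 160 ≡ 1 mod 53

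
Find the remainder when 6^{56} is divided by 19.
By Fermat: 6^{18} ≡ 1 (mod 19). 56 = 3×18 + 2. So 6^{56} ≡ 6^{2} ≡ 17 (mod 19)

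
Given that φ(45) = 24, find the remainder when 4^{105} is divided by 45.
By Euler: 4^{24} ≡ 1 mod 45 since gcd(4, 45) = 1. 105 = 4×24 + 9. So 4^{105} ≡ 4^{9} ≡ 19 mod 45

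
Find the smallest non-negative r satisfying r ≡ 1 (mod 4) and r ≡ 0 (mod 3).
M = 4 × 3 = 12. M₁ = 3, y₁ ≡ 3 (mod 4). M₂ = 4, y₂ ≡ 1 (mod 3). r = 1×3×3 + 0×4×1 ≡ 9 (mod 12)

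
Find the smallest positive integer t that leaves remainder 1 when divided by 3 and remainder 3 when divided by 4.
M = 3 × 4 = 12. M₁ = 4, y₁ ≡ 1 mod 3. M₂ = 3, y₂ ≡ 3 mod 4. t = 1×4×1 + 3×3×3 ≡ 7 mod 12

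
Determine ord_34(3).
Powers of 3 mod 34: 3^1≡3, 3^2≡9, 3^3≡27, 3^4≡13, 3^5≡5, 3^6≡15, 3^7≡11, 3^8≡33, 3^9≡31, 3^10≡25, 3^11≡7, 3^12≡21, 3^13≡29, 3^14≡19, 3^15≡23, 3^16≡1. Order = 16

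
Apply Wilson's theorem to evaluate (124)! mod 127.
(126)! = (124)! × (125) × (126) ≡ -1 (mod 127). So (124)! ≡ -1 × [(126)(125)]^(-1) ≡ 63 (mod 127)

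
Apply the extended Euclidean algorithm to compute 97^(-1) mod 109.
Extended GCD: 97(9) + 109(-8) = 1. So 97^(-1) ≡ 9 mod 109. Verify: 97 × 9 = 873 ≡ 1 mod 109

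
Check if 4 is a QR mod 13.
By Euler's criterion: 4^{6} ≡ 1 (mod 13). Since this equals 1, 4 is a QR.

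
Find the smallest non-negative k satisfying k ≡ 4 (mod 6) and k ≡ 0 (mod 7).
M = 6 × 7 = 42. M₁ = 7, y₁ ≡ 1 (mod 6). M₂ = 6, y₂ ≡ 6 (mod 7). k = 4×7×1 + 0×6×6 ≡ 28 (mod 42)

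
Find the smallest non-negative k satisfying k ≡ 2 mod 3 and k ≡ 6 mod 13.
M = 3 × 13 = 39. M₁ = 13, y₁ ≡ 1 mod 3. M₂ = 3, y₂ ≡ 9 mod 13. k = 2×13×1 + 6×3×9 ≡ 32 mod 39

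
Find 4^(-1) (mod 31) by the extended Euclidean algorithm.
Extended GCD: 4(8) + 31(-1) = 1. So 4^(-1) ≡ 8 (mod 31). Verify: 4 × 8 = 32 ≡ 1 (mod 31)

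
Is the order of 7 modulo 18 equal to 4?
Powers of 7 mod 18: 7^1≡7, 7^2≡13, 7^3≡1. Already 7^3≡1, so the order is 3 < 4. No, the actual order is 3.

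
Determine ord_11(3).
Powers of 3 mod 11: 3^1≡3, 3^2≡9, 3^3≡5, 3^4≡4, 3^5≡1. Order = 5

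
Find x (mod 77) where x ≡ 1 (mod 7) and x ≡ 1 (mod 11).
M = 7 × 11 = 77. M₁ = 11, y₁ ≡ 2 (mod 7). M₂ = 7, y₂ ≡ 8 (mod 11). x = 1×11×2 + 1×7×8 ≡ 1 (mod 77)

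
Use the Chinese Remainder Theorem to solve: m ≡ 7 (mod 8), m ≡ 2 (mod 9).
M = 8 × 9 = 72. M₁ = 9, y₁ ≡ 1 (mod 8). M₂ = 8, y₂ ≡ 8 (mod 9). m = 7×9×1 + 2×8×8 ≡ 47 (mod 72)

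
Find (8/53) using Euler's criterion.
(8/53) = 8^{26} mod 53 = -1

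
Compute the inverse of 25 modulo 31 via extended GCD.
Extended GCD: 25(5) + 31(-4) = 1. So 25^(-1) ≡ 5 mod 31. Verify: 25 × 5 = 125 ≡ 1 mod 31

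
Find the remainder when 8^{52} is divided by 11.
By Fermat: 8^{10} ≡ 1 (mod 11). 52 = 5×10 + 2. So 8^{52} ≡ 8^{2} ≡ 9 (mod 11)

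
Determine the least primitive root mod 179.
g = 2. For each prime q|178: 2^{89}≡178, 2^{2}≡4, none ≡ 1, so ord_179(2) = 178 and 2 is a primitive root.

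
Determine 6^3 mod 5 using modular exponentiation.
6^{3} = 216 ≡ 1 (mod 5)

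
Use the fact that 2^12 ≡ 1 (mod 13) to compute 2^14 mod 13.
By Fermat: 2^{12} ≡ 1 (mod 13). So 2^{14} = 2^{12} · 2^{2} ≡ 2^{2} ≡ 4 (mod 13)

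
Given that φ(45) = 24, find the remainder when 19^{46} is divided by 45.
By Euler: 19^{24} ≡ 1 mod 45 since gcd(19, 45) = 1. 46 = 1×24 + 22. So 19^{46} ≡ 19^{22} ≡ 1 mod 45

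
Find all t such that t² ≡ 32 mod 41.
The square roots of 32 mod 41 are 14 and 27. Verify: 14² = 196 ≡ 32 mod 41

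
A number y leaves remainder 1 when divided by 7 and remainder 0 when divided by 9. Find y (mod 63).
M = 7 × 9 = 63. M₁ = 9, y₁ ≡ 4 (mod 7). M₂ = 7, y₂ ≡ 4 (mod 9). y = 1×9×4 + 0×7×4 ≡ 36 (mod 63)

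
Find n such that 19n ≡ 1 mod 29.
Since 29 is prime, by Fermat 19^(-1) ≡ 19^{27} ≡ 26 mod 29. Verify: 19 × 26 = 494 ≡ 1 mod 29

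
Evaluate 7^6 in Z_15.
By repeated squaring (mod 15): 7^{1}≡7, 7^{2}≡4, 7^{4}≡1. Then 7^{6} = 7^{4+2} ≡ 1 × 4 ≡ 4 (mod 15)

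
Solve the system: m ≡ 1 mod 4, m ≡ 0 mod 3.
M = 4 × 3 = 12. M₁ = 3, y₁ ≡ 3 mod 4. M₂ = 4, y₂ ≡ 1 mod 3. m = 1×3×3 + 0×4×1 ≡ 9 mod 12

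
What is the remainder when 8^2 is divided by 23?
8^{2} = 64 ≡ 18 mod 23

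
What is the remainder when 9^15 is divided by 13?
Using Fermat: 9^{12} ≡ 1 mod 13. 15 ≡ 3 mod 12. So 9^{15} ≡ 9^{3} ≡ 1 mod 13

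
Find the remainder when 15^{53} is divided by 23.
By Fermat: 15^{22} ≡ 1 (mod 23). 53 = 2×22 + 9. So 15^{53} ≡ 15^{9} ≡ 14 (mod 23)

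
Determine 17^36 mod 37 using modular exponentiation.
Using Fermat: 17^{36} ≡ 1 mod 37. 36 ≡ 0 mod 36. So 17^{36} ≡ 17^{0} ≡ 1 mod 37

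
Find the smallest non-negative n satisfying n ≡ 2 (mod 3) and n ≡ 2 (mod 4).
M = 3 × 4 = 12. M₁ = 4, y₁ ≡ 1 (mod 3). M₂ = 3, y₂ ≡ 3 (mod 4). n = 2×4×1 + 2×3×3 ≡ 2 (mod 12)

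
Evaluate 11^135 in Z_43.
Using Fermat: 11^{42} ≡ 1 (mod 43). 135 ≡ 9 (mod 42). So 11^{135} ≡ 11^{9} ≡ 35 (mod 43)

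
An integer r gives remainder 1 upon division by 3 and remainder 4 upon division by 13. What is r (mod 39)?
M = 3 × 13 = 39. M₁ = 13, y₁ ≡ 1 (mod 3). M₂ = 3, y₂ ≡ 9 (mod 13). r = 1×13×1 + 4×3×9 ≡ 4 (mod 39)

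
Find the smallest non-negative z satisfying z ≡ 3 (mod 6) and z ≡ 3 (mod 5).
M = 6 × 5 = 30. M₁ = 5, y₁ ≡ 5 (mod 6). M₂ = 6, y₂ ≡ 1 (mod 5). z = 3×5×5 + 3×6×1 ≡ 3 (mod 30)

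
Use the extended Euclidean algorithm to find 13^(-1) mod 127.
Extended GCD: 13(-39) + 127(4) = 1. So 13^(-1) ≡ -39 ≡ 88 mod 127. Verify: 13 × 88 = 1144 ≡ 1 mod 127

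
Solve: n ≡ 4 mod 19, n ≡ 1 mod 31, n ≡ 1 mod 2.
M = 19 × 31 × 2 = 1178. M₁ = 62, y₁ ≡ 4 mod 19. M₂ = 38, y₂ ≡ 9 mod 31. M₃ = 589, y₃ ≡ 1 mod 2. n = 4×62×4 + 1×38×9 + 1×589×1 ≡ 745 mod 1178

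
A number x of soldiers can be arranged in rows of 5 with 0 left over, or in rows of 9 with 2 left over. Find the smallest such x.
M = 5 × 9 = 45. M₁ = 9, y₁ ≡ 4 (mod 5). M₂ = 5, y₂ ≡ 2 (mod 9). x = 0×9×4 + 2×5×2 ≡ 20 (mod 45)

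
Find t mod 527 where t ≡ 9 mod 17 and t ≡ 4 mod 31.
M = 17 × 31 = 527. M₁ = 31, y₁ ≡ 11 mod 17. M₂ = 17, y₂ ≡ 11 mod 31. t = 9×31×11 + 4×17×11 ≡ 128 mod 527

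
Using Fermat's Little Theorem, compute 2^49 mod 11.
By Fermat: 2^{10} ≡ 1 (mod 11). 49 = 4×10 + 9. So 2^{49} ≡ 2^{9} ≡ 6 (mod 11)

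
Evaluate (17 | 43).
(17/43) = 17^{21} mod 43 = 1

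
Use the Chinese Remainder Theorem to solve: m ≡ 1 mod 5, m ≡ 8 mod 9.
M = 5 × 9 = 45. M₁ = 9, y₁ ≡ 4 mod 5. M₂ = 5, y₂ ≡ 2 mod 9. m = 1×9×4 + 8×5×2 ≡ 26 mod 45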